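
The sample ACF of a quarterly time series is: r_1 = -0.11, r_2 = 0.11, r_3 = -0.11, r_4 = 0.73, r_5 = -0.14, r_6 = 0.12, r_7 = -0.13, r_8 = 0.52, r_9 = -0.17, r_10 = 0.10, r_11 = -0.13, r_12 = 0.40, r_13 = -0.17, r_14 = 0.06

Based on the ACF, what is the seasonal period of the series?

4

The largest autocorrelation is r_4 = 0.73, with weaker echoes at lags 8 (0.52) and 12 (0.40); the remaining lags stay at or below 0.12.
The dominant spike at lag 4 indicates a seasonal period of 4.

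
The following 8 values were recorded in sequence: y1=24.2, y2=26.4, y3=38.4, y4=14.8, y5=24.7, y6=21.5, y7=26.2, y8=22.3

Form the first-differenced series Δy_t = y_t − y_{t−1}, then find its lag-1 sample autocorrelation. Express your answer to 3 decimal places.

First differences Δy: 2.2, 12.0, -23.6, 9.9, -3.2, 4.7, -3.9
Mean of differences = -0.2714
Numerator Σ(Δy_t−Δȳ)(Δy_{t+1}−Δȳ) = -555.6180
Denominator Σ(Δy_t−Δȳ)² = 850.8343
r_1(Δy) = -555.6180 / 850.8343 = -0.653

-0.653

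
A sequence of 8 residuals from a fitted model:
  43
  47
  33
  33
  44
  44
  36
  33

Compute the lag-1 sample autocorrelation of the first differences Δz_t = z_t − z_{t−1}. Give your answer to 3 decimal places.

First differences Δz: 4, -14, 0, 11, 0, -8, -3
Mean of differences = -1.4286
Numerator Σ(Δz_t−Δz̄)(Δz_{t+1}−Δz̄) = -49.7551
Denominator Σ(Δz_t−Δz̄)² = 391.7143
r_1(Δz) = -49.7551 / 391.7143 = -0.127

-0.127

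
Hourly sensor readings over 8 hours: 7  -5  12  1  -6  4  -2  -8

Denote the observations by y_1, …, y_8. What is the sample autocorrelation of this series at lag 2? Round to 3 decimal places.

-0.040

Mean ȳ = (7 − 5 + 12 + 1 − 6 + 4 − 2 − 8)/8 = 0.3750
Numerator Σ_{t=1}^{6}(y_t−ȳ)(y_{t+2}−ȳ) = -13.4063
Denominator Σ(y_t−ȳ)² = 337.8750
r_2 = -13.4063 / 337.8750 = -0.040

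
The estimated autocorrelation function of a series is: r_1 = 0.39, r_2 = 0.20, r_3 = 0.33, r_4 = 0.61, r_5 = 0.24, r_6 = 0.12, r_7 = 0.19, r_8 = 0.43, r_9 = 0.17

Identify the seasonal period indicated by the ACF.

4

The largest autocorrelation is r_4 = 0.61, with a weaker echo at lag 8 (0.43); the remaining lags stay at or below 0.39. The elevated value at lag 1 (0.39), dropping to 0.20 at lag 2, reflects decaying short-term dependence rather than seasonality.
The dominant spike at lag 4 indicates a seasonal period of 4.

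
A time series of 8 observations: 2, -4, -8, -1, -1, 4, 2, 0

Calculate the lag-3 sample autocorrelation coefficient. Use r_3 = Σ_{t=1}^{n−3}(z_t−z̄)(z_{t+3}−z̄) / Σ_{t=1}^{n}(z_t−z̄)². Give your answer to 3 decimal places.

Mean z̄ = (2 − 4 − 8 − 1 − 1 + 4 + 2 + 0)/8 = -0.7500
Deviations from mean: 2.7500, -3.2500, -7.2500, -0.2500, -0.2500, 4.7500, 2.7500, 0.7500
Numerator Σ_{t=1}^{5}(z_t−z̄)(z_{t+3}−z̄) = -35.1875
Denominator Σ(z_t−z̄)² = 101.5000
r_3 = -35.1875 / 101.5000 = -0.347

-0.347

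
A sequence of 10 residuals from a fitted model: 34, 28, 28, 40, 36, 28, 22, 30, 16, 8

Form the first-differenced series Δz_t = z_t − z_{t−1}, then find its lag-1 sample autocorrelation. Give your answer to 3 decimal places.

First differences Δz: -6, 0, 12, -4, -8, -6, 8, -14, -8
Mean of differences = -2.8889
Numerator Σ(Δz_t−Δz̄)(Δz_{t+1}−Δz̄) = -59.0123
Denominator Σ(Δz_t−Δz̄)² = 544.8889
r_1(Δz) = -59.0123 / 544.8889 = -0.108

-0.108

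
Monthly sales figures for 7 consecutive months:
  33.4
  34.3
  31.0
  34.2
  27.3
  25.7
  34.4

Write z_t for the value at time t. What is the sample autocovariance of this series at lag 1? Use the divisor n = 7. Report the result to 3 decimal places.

Mean z̄ = (33.4 + 34.3 + 31.0 + 34.2 + 27.3 + 25.7 + 34.4)/7 = 31.4714
Deviations: 1.9286, 2.8286, -0.4714, 2.7286, -4.1714, -5.7714, 2.9286
Σ_{t=1}^{6}(z_t−z̄)(z_{t+1}−z̄) = -1.3737
γ_1 = -1.3737 / 7 = -0.196

-0.196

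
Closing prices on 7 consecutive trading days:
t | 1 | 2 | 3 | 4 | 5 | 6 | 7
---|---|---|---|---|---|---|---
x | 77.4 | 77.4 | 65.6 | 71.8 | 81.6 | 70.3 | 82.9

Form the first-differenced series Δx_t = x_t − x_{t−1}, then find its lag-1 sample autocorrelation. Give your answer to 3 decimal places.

First differences Δx: 0.0, -11.8, 6.2, 9.8, -11.3, 12.6
Mean of differences = 0.9167
Numerator Σ(Δx_t−Δx̄)(Δx_{t+1}−Δx̄) = -259.8519
Denominator Σ(Δx_t−Δx̄)² = 555.1283
r_1(Δx) = -259.8519 / 555.1283 = -0.468

-0.468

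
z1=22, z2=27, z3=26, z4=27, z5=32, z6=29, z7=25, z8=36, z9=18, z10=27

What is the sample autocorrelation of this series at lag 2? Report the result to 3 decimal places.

Mean z̄ = (22 + 27 + 26 + 27 + 32 + 29 + 25 + 36 + 18 + 27)/10 = 26.9000
Numerator Σ_{t=1}^{8}(z_t−z̄)(z_{t+2}−z̄) = 27.2800
Denominator Σ(z_t−z̄)² = 220.9000
r_2 = 27.2800 / 220.9000 = 0.123

0.123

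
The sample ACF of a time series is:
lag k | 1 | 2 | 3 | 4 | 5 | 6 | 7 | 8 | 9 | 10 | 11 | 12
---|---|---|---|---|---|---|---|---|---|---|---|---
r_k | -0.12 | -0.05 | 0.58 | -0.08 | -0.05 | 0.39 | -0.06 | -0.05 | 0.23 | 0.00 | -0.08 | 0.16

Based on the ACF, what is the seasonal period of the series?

The largest autocorrelation is r_3 = 0.58, with weaker echoes at lags 6 (0.39), 9 (0.23) and 12 (0.16); the remaining lags stay at or below 0.00.
The dominant spike at lag 3 indicates a seasonal period of 3.

3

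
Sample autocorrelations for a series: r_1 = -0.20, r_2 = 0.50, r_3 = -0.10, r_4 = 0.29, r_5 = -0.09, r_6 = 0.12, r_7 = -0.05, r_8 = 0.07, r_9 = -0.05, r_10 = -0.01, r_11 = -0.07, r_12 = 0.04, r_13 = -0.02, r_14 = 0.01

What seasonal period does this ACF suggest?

2

The largest autocorrelation is r_2 = 0.50, with a weaker echo at lag 4 (0.29); the remaining lags stay at or below 0.12.
The dominant spike at lag 2 indicates a seasonal period of 2.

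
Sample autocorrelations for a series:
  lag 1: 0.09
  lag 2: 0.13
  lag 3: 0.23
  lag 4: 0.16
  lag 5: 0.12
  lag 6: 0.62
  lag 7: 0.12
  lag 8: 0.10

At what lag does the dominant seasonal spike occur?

The largest autocorrelation is r_6 = 0.62; the remaining lags stay at or below 0.23.
The dominant spike at lag 6 indicates a seasonal period of 6.

6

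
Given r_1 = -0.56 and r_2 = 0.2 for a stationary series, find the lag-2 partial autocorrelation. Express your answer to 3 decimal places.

φ_{22} = (r_2 − r_1²) / (1 − r_1²)
r_1² = (-0.56)² = 0.3136
Numerator = 0.2 − 0.3136 = -0.1136; denominator = 1 − 0.3136 = 0.6864
φ_{22} = -0.1136 / 0.6864 = -0.166

-0.166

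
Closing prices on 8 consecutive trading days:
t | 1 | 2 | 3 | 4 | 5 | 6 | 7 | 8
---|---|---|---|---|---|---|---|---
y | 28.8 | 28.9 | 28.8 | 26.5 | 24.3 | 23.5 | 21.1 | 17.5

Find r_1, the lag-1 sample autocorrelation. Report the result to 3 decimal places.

Mean ȳ = (28.8 + 28.9 + 28.8 + 26.5 + 24.3 + 23.5 + 21.1 + 17.5)/8 = 24.9250
Numerator Σ_{t=1}^{7}(y_t−ȳ)(y_{t+1}−ȳ) = 70.6669
Denominator Σ(y_t−ȳ)² = 120.4950
r_1 = 70.6669 / 120.4950 = 0.586

0.586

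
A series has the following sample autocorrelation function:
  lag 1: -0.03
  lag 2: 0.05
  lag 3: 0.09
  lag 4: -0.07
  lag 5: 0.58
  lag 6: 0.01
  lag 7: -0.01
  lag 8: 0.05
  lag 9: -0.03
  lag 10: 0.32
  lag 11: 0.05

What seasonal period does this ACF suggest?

The largest autocorrelation is r_5 = 0.58, with a weaker echo at lag 10 (0.32); the remaining lags stay at or below 0.09.
The dominant spike at lag 5 indicates a seasonal period of 5.

5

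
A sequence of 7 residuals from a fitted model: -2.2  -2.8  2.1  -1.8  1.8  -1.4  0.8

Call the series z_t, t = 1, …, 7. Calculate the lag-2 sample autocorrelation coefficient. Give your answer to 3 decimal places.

Mean z̄ = (-2.2 − 2.8 + 2.1 − 1.8 + 1.8 − 1.4 + 0.8)/7 = -0.5000
Deviations from mean: -1.7000, -2.3000, 2.6000, -1.3000, 2.3000, -0.9000, 1.3000
Σ(z_t−z̄)(z_{t+2}−z̄) = (-4.4200) + (2.9900) + (5.9800) + (1.1700) + (2.9900) = 8.7100
Denominator Σ(z_t−z̄)² = 24.4200
r_2 = 8.7100 / 24.4200 = 0.357

0.357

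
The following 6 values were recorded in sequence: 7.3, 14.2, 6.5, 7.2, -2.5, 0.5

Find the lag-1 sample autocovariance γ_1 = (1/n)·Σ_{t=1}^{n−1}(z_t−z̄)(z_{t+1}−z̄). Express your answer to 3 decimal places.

Mean z̄ = (7.3 + 14.2 + 6.5 + 7.2 − 2.5 + 0.5)/6 = 5.5333
Σ_{t=1}^{5}(z_t−z̄)(z_{t+1}−z̄) = 52.3456
γ_1 = 52.3456 / 6 = 8.724

8.724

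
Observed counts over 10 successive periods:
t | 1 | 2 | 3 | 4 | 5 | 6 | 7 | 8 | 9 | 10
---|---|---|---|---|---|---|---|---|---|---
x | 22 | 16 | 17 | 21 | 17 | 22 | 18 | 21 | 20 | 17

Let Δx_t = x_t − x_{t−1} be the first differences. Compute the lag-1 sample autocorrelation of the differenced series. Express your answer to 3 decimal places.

-0.539

First differences Δx: -6, 1, 4, -4, 5, -4, 3, -1, -3
Mean of differences = -0.5556
Numerator Σ(Δx_t−Δx̄)(Δx_{t+1}−Δx̄) = -68.0864
Denominator Σ(Δx_t−Δx̄)² = 126.2222
r_1(Δx) = -68.0864 / 126.2222 = -0.539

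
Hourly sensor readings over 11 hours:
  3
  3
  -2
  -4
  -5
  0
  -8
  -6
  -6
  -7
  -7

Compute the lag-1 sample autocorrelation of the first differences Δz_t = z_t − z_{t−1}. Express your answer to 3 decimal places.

-0.526

First differences Δz: 0, -5, -2, -1, 5, -8, 2, 0, -1, 0
Mean of differences = -1.0000
Numerator Σ(Δz_t−Δz̄)(Δz_{t+1}−Δz̄) = -60.0000
Denominator Σ(Δz_t−Δz̄)² = 114.0000
r_1(Δz) = -60.0000 / 114.0000 = -0.526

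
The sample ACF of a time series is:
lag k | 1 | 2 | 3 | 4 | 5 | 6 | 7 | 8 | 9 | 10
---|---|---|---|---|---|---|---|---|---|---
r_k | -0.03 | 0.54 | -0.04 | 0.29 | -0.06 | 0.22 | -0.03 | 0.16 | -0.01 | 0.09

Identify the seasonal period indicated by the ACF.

The largest autocorrelation is r_2 = 0.54, with weaker echoes at lags 4 (0.29), 6 (0.22) and 8 (0.16); the remaining lags stay at or below 0.09.
The dominant spike at lag 2 indicates a seasonal period of 2.

2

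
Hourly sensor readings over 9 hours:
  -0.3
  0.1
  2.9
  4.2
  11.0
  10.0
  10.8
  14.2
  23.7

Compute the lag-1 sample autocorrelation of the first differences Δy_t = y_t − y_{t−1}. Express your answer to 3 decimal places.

First differences Δy: 0.4, 2.8, 1.3, 6.8, -1.0, 0.8, 3.4, 9.5
Mean of differences = 3.0000
Numerator Σ(Δy_t−Δȳ)(Δy_{t+1}−Δȳ) = -10.2800
Denominator Σ(Δy_t−Δȳ)² = 87.3800
r_1(Δy) = -10.2800 / 87.3800 = -0.118

-0.118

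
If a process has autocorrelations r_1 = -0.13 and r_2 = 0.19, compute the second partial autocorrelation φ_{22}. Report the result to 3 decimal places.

0.176

φ_{22} = (r_2 − r_1²) / (1 − r_1²)
r_1² = (-0.13)² = 0.0169
Numerator = 0.19 − 0.0169 = 0.1731; denominator = 1 − 0.0169 = 0.9831
φ_{22} = 0.1731 / 0.9831 = 0.176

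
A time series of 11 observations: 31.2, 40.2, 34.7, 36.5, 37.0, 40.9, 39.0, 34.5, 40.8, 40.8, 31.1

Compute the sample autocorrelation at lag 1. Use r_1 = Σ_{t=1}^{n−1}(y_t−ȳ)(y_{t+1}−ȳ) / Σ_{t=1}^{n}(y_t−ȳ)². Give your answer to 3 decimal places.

Mean ȳ = (31.2 + 40.2 + 34.7 + 36.5 + 37.0 + 40.9 + 39.0 + 34.5 + 40.8 + 40.8 + 31.1)/11 = 36.9727
Numerator Σ_{t=1}^{10}(y_t−ȳ)(y_{t+1}−ȳ) = -39.1398
Denominator Σ(y_t−ȳ)² = 138.5618
r_1 = -39.1398 / 138.5618 = -0.282

-0.282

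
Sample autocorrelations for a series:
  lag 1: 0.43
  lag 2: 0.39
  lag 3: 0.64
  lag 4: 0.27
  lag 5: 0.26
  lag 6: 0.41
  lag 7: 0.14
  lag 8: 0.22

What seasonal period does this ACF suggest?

The largest autocorrelation is r_3 = 0.64; the remaining lags stay at or below 0.43. The elevated value at lag 1 (0.43), dropping to 0.39 at lag 2, reflects decaying short-term dependence rather than seasonality.
The dominant spike at lag 3 indicates a seasonal period of 3.

3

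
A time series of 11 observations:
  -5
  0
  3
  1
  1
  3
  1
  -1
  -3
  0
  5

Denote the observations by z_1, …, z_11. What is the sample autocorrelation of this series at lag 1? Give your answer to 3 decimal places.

Mean z̄ = (-5 + 0 + 3 + 1 + 1 + 3 + 1 − 1 − 3 + 0 + 5)/11 = 0.4545
Numerator Σ_{t=1}^{10}(z_t−z̄)(z_{t+1}−z̄) = 9.5207
Denominator Σ(z_t−z̄)² = 78.7273
r_1 = 9.5207 / 78.7273 = 0.121

0.121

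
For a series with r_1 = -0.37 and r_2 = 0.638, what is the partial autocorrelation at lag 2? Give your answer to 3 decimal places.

0.581

φ_{22} = (r_2 − r_1²) / (1 − r_1²)
r_1² = (-0.37)² = 0.1369
Numerator = 0.638 − 0.1369 = 0.5011; denominator = 1 − 0.1369 = 0.8631
φ_{22} = 0.5011 / 0.8631 = 0.581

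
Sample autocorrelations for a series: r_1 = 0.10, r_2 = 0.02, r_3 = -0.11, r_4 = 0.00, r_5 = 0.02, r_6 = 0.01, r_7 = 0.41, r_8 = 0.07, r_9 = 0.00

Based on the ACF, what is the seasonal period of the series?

7

The largest autocorrelation is r_7 = 0.41; the remaining lags stay at or below 0.10.
The dominant spike at lag 7 indicates a seasonal period of 7.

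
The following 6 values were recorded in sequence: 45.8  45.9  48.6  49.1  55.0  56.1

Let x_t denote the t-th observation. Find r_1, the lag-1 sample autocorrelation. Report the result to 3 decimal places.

0.506

Mean x̄ = (45.8 + 45.9 + 48.6 + 49.1 + 55.0 + 56.1)/6 = 50.0833
Deviations from mean: -4.2833, -4.1833, -1.4833, -0.9833, 4.9167, 6.0167
Numerator Σ_{t=1}^{5}(x_t−x̄)(x_{t+1}−x̄) = 50.3297
Denominator Σ(x_t−x̄)² = 99.3883
r_1 = 50.3297 / 99.3883 = 0.506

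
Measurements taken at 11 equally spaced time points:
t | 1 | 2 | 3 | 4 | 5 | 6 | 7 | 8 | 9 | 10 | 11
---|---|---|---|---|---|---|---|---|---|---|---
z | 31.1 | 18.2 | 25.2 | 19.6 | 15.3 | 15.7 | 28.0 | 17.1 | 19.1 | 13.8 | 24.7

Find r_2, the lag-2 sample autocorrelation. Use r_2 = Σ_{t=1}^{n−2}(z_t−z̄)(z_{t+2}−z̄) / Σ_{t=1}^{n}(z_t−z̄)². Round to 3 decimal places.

Mean z̄ = (31.1 + 18.2 + 25.2 + 19.6 + 15.3 + 15.7 + 28.0 + 17.1 + 19.1 + 13.8 + 24.7)/11 = 20.7091
Numerator Σ_{t=1}^{9}(z_t−z̄)(z_{t+2}−z̄) = 16.1344
Denominator Σ(z_t−z̄)² = 322.4491
r_2 = 16.1344 / 322.4491 = 0.050

0.050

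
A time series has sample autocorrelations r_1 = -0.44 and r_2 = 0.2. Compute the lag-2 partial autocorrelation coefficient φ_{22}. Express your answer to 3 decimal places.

0.008

φ_{22} = (r_2 − r_1²) / (1 − r_1²)
r_1² = (-0.44)² = 0.1936
Numerator = 0.2 − 0.1936 = 0.0064; denominator = 1 − 0.1936 = 0.8064
φ_{22} = 0.0064 / 0.8064 = 0.008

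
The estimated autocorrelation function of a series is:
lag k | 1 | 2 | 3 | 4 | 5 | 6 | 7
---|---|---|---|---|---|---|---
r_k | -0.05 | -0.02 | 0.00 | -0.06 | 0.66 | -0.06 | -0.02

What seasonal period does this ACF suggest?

5

The largest autocorrelation is r_5 = 0.66; the remaining lags stay at or below 0.00.
The dominant spike at lag 5 indicates a seasonal period of 5.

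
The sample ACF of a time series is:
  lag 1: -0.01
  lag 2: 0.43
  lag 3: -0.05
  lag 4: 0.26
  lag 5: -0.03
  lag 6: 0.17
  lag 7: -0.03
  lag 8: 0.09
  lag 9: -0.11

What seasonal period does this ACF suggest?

2

The largest autocorrelation is r_2 = 0.43, with weaker echoes at lags 4 (0.26) and 6 (0.17); the remaining lags stay at or below 0.09.
The dominant spike at lag 2 indicates a seasonal period of 2.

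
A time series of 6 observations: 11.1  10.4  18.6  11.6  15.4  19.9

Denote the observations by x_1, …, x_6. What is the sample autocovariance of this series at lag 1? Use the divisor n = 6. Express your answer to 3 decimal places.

Mean x̄ = (11.1 + 10.4 + 18.6 + 11.6 + 15.4 + 19.9)/6 = 14.5000
Σ_{t=1}^{5}(x_t−x̄)(x_{t+1}−x̄) = -12.5100
γ_1 = -12.5100 / 6 = -2.085

-2.085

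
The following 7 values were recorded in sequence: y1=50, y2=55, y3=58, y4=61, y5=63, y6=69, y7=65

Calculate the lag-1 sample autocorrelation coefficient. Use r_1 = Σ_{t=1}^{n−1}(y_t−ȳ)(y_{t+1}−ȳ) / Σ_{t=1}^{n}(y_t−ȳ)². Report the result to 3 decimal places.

Mean ȳ = (50 + 55 + 58 + 61 + 63 + 69 + 65)/7 = 60.1429
Σ(y_t−ȳ)(y_{t+1}−ȳ) = (52.1633) + (11.0204) + (-1.8367) + (2.4490) + (25.3061) + (43.0204) = 132.1224
Denominator Σ(y_t−ȳ)² = 244.8571
r_1 = 132.1224 / 244.8571 = 0.540

0.540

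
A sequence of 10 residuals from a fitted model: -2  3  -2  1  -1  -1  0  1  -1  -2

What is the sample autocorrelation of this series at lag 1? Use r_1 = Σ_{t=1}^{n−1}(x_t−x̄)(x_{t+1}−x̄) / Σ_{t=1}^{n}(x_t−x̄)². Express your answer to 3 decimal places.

-0.539

Mean x̄ = (-2 + 3 − 2 + 1 − 1 − 1 + 0 + 1 − 1 − 2)/10 = -0.4000
Numerator Σ_{t=1}^{9}(x_t−x̄)(x_{t+1}−x̄) = -13.1600
Denominator Σ(x_t−x̄)² = 24.4000
r_1 = -13.1600 / 24.4000 = -0.539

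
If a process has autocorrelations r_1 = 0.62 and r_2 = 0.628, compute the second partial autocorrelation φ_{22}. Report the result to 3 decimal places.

φ_{22} = (r_2 − r_1²) / (1 − r_1²)
r_1² = (0.62)² = 0.3844
Numerator = 0.628 − 0.3844 = 0.2436; denominator = 1 − 0.3844 = 0.6156
φ_{22} = 0.2436 / 0.6156 = 0.396

0.396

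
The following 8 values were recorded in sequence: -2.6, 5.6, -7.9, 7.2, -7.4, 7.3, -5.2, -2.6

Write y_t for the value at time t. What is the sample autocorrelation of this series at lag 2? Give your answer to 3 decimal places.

0.654

Mean ȳ = (-2.6 + 5.6 − 7.9 + 7.2 − 7.4 + 7.3 − 5.2 − 2.6)/8 = -0.7000
Deviations from mean: -1.9000, 6.3000, -7.2000, 7.9000, -6.7000, 8.0000, -4.5000, -1.9000
Numerator Σ_{t=1}^{6}(y_t−ȳ)(y_{t+2}−ȳ) = 189.8400
Denominator Σ(y_t−ȳ)² = 290.3000
r_2 = 189.8400 / 290.3000 = 0.654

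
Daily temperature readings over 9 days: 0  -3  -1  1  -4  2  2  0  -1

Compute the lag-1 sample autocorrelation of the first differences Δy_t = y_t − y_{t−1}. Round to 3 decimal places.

First differences Δy: -3, 2, 2, -5, 6, 0, -2, -1
Mean of differences = -0.1250
Numerator Σ(Δy_t−Δȳ)(Δy_{t+1}−Δȳ) = -39.6406
Denominator Σ(Δy_t−Δȳ)² = 82.8750
r_1(Δy) = -39.6406 / 82.8750 = -0.478

-0.478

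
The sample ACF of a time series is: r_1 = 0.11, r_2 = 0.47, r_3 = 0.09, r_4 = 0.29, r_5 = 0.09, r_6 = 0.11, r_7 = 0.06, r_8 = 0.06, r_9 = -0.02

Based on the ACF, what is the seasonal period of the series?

2

The largest autocorrelation is r_2 = 0.47, with a weaker echo at lag 4 (0.29); the remaining lags stay at or below 0.11.
The dominant spike at lag 2 indicates a seasonal period of 2.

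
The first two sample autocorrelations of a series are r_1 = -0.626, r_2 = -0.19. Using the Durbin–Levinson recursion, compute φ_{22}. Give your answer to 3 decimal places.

φ_{22} = (r_2 − r_1²) / (1 − r_1²)
r_1² = (-0.626)² = 0.391876
Numerator = -0.19 − 0.3919 = -0.5819; denominator = 1 − 0.3919 = 0.6081
φ_{22} = -0.5819 / 0.6081 = -0.957

-0.957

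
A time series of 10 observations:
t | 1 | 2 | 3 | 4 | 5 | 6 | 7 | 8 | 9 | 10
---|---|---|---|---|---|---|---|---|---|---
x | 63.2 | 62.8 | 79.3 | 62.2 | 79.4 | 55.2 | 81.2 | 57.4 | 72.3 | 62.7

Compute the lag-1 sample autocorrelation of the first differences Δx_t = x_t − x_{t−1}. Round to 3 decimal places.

First differences Δx: -0.4, 16.5, -17.1, 17.2, -24.2, 26.0, -23.8, 14.9, -9.6
Mean of differences = -0.0556
Numerator Σ(Δx_t−Δx̄)(Δx_{t+1}−Δx̄) = -2744.2453
Denominator Σ(Δx_t−Δx̄)² = 3002.8822
r_1(Δx) = -2744.2453 / 3002.8822 = -0.914

-0.914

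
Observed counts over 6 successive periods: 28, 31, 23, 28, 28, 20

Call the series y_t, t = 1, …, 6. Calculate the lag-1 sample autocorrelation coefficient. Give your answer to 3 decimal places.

Mean ȳ = (28 + 31 + 23 + 28 + 28 + 20)/6 = 26.3333
Deviations from mean: 1.6667, 4.6667, -3.3333, 1.6667, 1.6667, -6.3333
Σ(y_t−ȳ)(y_{t+1}−ȳ) = (7.7778) + (-15.5556) + (-5.5556) + (2.7778) + (-10.5556) = -21.1111
Denominator Σ(y_t−ȳ)² = 81.3333
r_1 = -21.1111 / 81.3333 = -0.260

-0.260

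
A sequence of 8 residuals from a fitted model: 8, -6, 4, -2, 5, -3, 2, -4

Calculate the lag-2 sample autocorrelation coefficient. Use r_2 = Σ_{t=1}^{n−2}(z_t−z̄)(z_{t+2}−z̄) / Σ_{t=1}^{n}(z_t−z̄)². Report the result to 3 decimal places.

0.520

Mean z̄ = (8 − 6 + 4 − 2 + 5 − 3 + 2 − 4)/8 = 0.5000
Deviations from mean: 7.5000, -6.5000, 3.5000, -2.5000, 4.5000, -3.5000, 1.5000, -4.5000
Numerator Σ_{t=1}^{6}(z_t−z̄)(z_{t+2}−z̄) = 89.5000
Denominator Σ(z_t−z̄)² = 172.0000
r_2 = 89.5000 / 172.0000 = 0.520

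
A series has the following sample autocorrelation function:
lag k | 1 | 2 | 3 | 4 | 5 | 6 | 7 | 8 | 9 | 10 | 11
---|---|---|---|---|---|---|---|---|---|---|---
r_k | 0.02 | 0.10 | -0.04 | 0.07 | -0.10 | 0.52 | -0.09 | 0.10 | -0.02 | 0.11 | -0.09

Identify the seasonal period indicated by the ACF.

6

The largest autocorrelation is r_6 = 0.52; the remaining lags stay at or below 0.11.
The dominant spike at lag 6 indicates a seasonal period of 6.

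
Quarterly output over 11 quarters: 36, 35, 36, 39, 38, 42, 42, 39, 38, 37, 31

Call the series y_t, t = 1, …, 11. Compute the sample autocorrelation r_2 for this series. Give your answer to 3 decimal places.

Mean ȳ = (36 + 35 + 36 + 39 + 38 + 42 + 42 + 39 + 38 + 37 + 31)/11 = 37.5455
Numerator Σ_{t=1}^{9}(y_t−ȳ)(y_{t+2}−ȳ) = 11.2231
Denominator Σ(y_t−ȳ)² = 98.7273
r_2 = 11.2231 / 98.7273 = 0.114

0.114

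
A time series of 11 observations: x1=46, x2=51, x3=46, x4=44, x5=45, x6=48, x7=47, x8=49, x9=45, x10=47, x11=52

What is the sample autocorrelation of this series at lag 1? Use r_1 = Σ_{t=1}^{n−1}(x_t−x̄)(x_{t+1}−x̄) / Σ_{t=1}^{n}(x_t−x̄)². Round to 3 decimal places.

Mean x̄ = (46 + 51 + 46 + 44 + 45 + 48 + 47 + 49 + 45 + 47 + 52)/11 = 47.2727
Numerator Σ_{t=1}^{10}(x_t−x̄)(x_{t+1}−x̄) = -4.8017
Denominator Σ(x_t−x̄)² = 64.1818
r_1 = -4.8017 / 64.1818 = -0.075

-0.075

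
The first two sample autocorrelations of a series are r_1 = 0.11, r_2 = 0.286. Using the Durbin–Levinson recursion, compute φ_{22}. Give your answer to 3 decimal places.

φ_{22} = (r_2 − r_1²) / (1 − r_1²)
r_1² = (0.11)² = 0.0121
Numerator = 0.286 − 0.0121 = 0.2739; denominator = 1 − 0.0121 = 0.9879
φ_{22} = 0.2739 / 0.9879 = 0.277

0.277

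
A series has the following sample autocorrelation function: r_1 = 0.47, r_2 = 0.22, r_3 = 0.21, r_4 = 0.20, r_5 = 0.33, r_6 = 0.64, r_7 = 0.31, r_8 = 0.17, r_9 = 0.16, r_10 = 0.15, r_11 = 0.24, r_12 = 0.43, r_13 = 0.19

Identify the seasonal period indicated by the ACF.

The largest autocorrelation is r_6 = 0.64; the remaining lags stay at or below 0.47. The elevated value at lag 1 (0.47), dropping to 0.22 at lag 2, reflects decaying short-term dependence rather than seasonality.
The dominant spike at lag 6 indicates a seasonal period of 6.

6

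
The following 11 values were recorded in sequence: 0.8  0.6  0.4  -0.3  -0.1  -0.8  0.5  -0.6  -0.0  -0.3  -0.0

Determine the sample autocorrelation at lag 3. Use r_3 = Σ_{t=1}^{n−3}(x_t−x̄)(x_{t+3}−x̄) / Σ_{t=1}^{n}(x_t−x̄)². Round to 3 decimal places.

Mean x̄ = (0.8 + 0.6 + 0.4 − 0.3 − 0.1 − 0.8 + 0.5 − 0.6 − 0.0 − 0.3 − 0.0)/11 = 0.0182
Numerator Σ_{t=1}^{8}(x_t−x̄)(x_{t+3}−x̄) = -0.8374
Denominator Σ(x_t−x̄)² = 2.5964
r_3 = -0.8374 / 2.5964 = -0.323

-0.323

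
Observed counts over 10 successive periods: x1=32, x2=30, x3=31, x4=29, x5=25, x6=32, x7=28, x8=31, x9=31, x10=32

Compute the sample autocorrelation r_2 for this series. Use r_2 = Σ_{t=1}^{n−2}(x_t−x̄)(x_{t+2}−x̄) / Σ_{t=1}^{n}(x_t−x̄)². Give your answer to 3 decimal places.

Mean x̄ = (32 + 30 + 31 + 29 + 25 + 32 + 28 + 31 + 31 + 32)/10 = 30.1000
Numerator Σ_{t=1}^{8}(x_t−x̄)(x_{t+2}−x̄) = 7.3800
Denominator Σ(x_t−x̄)² = 44.9000
r_2 = 7.3800 / 44.9000 = 0.164

0.164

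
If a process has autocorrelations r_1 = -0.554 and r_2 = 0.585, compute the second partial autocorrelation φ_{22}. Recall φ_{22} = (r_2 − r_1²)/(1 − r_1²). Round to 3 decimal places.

φ_{22} = (r_2 − r_1²) / (1 − r_1²)
r_1² = (-0.554)² = 0.306916
Numerator = 0.585 − 0.3069 = 0.2781; denominator = 1 − 0.3069 = 0.6931
φ_{22} = 0.2781 / 0.6931 = 0.401

0.401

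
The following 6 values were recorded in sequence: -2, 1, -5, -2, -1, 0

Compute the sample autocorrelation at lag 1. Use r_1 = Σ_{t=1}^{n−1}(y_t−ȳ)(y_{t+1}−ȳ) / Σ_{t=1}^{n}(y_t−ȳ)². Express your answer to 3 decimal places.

Mean ȳ = (-2 + 1 − 5 − 2 − 1 + 0)/6 = -1.5000
Deviations from mean: -0.5000, 2.5000, -3.5000, -0.5000, 0.5000, 1.5000
Σ(y_t−ȳ)(y_{t+1}−ȳ) = (-1.2500) + (-8.7500) + (1.7500) + (-0.2500) + (0.7500) = -7.7500
Denominator Σ(y_t−ȳ)² = 21.5000
r_1 = -7.7500 / 21.5000 = -0.360

-0.360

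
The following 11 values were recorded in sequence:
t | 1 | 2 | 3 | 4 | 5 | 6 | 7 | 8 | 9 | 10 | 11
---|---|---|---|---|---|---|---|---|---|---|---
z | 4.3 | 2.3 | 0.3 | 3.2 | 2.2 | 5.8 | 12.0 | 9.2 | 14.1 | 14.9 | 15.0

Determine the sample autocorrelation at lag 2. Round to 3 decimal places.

0.494

Mean z̄ = (4.3 + 2.3 + 0.3 + 3.2 + 2.2 + 5.8 + 12.0 + 9.2 + 14.1 + 14.9 + 15.0)/11 = 7.5727
Numerator Σ_{t=1}^{9}(z_t−z̄)(z_{t+2}−z̄) = 156.3140
Denominator Σ(z_t−z̄)² = 316.2418
r_2 = 156.3140 / 316.2418 = 0.494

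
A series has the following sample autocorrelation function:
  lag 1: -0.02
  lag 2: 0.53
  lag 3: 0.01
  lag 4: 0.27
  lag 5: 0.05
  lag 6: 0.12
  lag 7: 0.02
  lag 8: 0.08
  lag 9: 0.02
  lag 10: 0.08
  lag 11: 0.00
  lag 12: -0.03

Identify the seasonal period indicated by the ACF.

2

The largest autocorrelation is r_2 = 0.53, with a weaker echo at lag 4 (0.27); the remaining lags stay at or below 0.12.
The dominant spike at lag 2 indicates a seasonal period of 2.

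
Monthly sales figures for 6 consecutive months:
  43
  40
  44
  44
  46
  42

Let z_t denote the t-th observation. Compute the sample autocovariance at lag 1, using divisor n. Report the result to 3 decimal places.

-0.394

Mean z̄ = (43 + 40 + 44 + 44 + 46 + 42)/6 = 43.1667
Deviations: -0.1667, -3.1667, 0.8333, 0.8333, 2.8333, -1.1667
Σ_{t=1}^{5}(z_t−z̄)(z_{t+1}−z̄) = -2.3611
γ_1 = -2.3611 / 6 = -0.394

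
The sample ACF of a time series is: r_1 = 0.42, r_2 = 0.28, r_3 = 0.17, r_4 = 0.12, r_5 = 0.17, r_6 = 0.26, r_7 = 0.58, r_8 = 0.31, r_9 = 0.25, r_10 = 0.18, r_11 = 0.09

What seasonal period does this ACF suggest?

The largest autocorrelation is r_7 = 0.58; the remaining lags stay at or below 0.42. The elevated value at lag 1 (0.42), dropping to 0.28 at lag 2, reflects decaying short-term dependence rather than seasonality.
The dominant spike at lag 7 indicates a seasonal period of 7.

7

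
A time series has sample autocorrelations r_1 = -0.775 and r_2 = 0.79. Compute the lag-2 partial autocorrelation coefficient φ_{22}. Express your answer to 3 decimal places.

φ_{22} = (r_2 − r_1²) / (1 − r_1²)
r_1² = (-0.775)² = 0.600625
Numerator = 0.79 − 0.6006 = 0.1894; denominator = 1 − 0.6006 = 0.3994
φ_{22} = 0.1894 / 0.3994 = 0.474

0.474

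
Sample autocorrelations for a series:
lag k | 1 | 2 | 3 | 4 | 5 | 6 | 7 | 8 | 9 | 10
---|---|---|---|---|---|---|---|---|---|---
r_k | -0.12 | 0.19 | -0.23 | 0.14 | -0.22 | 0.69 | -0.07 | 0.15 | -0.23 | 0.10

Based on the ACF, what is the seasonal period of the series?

6

The largest autocorrelation is r_6 = 0.69; the remaining lags stay at or below 0.19.
The dominant spike at lag 6 indicates a seasonal period of 6.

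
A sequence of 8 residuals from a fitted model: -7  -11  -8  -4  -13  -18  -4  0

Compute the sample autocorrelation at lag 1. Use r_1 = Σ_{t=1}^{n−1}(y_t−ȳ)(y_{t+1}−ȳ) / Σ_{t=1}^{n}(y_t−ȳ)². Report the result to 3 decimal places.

0.077

Mean ȳ = (-7 − 11 − 8 − 4 − 13 − 18 − 4 + 0)/8 = -8.1250
Deviations from mean: 1.1250, -2.8750, 0.1250, 4.1250, -4.8750, -9.8750, 4.1250, 8.1250
Numerator Σ_{t=1}^{7}(y_t−ȳ)(y_{t+1}−ȳ) = 17.7344
Denominator Σ(y_t−ȳ)² = 230.8750
r_1 = 17.7344 / 230.8750 = 0.077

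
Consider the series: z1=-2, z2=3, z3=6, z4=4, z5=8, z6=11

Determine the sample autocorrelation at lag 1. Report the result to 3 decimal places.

Mean z̄ = (-2 + 3 + 6 + 4 + 8 + 11)/6 = 5.0000
Deviations from mean: -7.0000, -2.0000, 1.0000, -1.0000, 3.0000, 6.0000
Σ(z_t−z̄)(z_{t+1}−z̄) = (14.0000) + (-2.0000) + (-1.0000) + (-3.0000) + (18.0000) = 26.0000
Denominator Σ(z_t−z̄)² = 100.0000
r_1 = 26.0000 / 100.0000 = 0.260

0.260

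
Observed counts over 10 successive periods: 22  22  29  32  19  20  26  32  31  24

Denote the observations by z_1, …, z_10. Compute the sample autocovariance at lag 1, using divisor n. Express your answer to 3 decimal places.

4.281

Mean z̄ = (22 + 22 + 29 + 32 + 19 + 20 + 26 + 32 + 31 + 24)/10 = 25.7000
Σ_{t=1}^{9}(z_t−z̄)(z_{t+1}−z̄) = 42.8100
γ_1 = 42.8100 / 10 = 4.281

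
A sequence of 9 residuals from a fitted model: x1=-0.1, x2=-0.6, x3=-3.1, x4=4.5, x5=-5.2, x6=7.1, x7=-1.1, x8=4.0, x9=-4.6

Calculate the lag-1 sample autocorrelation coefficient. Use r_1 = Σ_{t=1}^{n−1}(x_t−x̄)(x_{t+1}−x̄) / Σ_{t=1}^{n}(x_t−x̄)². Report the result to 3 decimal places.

Mean x̄ = (-0.1 − 0.6 − 3.1 + 4.5 − 5.2 + 7.1 − 1.1 + 4.0 − 4.6)/9 = 0.1000
Numerator Σ_{t=1}^{8}(x_t−x̄)(x_{t+1}−x̄) = -103.5300
Denominator Σ(x_t−x̄)² = 145.9600
r_1 = -103.5300 / 145.9600 = -0.709

-0.709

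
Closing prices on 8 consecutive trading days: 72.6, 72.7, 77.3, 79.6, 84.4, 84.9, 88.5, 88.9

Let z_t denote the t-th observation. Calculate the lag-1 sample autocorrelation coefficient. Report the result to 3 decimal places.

0.674

Mean z̄ = (72.6 + 72.7 + 77.3 + 79.6 + 84.4 + 84.9 + 88.5 + 88.9)/8 = 81.1125
Deviations from mean: -8.5125, -8.4125, -3.8125, -1.5125, 3.2875, 3.7875, 7.3875, 7.7875
Numerator Σ_{t=1}^{7}(z_t−z̄)(z_{t+1}−z̄) = 202.4398
Denominator Σ(z_t−z̄)² = 300.4288
r_1 = 202.4398 / 300.4288 = 0.674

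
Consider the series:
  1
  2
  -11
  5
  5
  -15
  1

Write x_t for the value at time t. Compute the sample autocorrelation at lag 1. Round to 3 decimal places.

Mean x̄ = (1 + 2 − 11 + 5 + 5 − 15 + 1)/7 = -1.7143
Deviations from mean: 2.7143, 3.7143, -9.2857, 6.7143, 6.7143, -13.2857, 2.7143
Numerator Σ_{t=1}^{6}(x_t−x̄)(x_{t+1}−x̄) = -166.9388
Denominator Σ(x_t−x̄)² = 381.4286
r_1 = -166.9388 / 381.4286 = -0.438

-0.438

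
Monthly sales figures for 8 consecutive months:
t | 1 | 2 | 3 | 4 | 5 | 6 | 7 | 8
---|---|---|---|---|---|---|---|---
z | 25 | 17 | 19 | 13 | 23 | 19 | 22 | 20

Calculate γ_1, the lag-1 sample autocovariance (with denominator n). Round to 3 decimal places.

-4.102

Mean z̄ = (25 + 17 + 19 + 13 + 23 + 19 + 22 + 20)/8 = 19.7500
Deviations: 5.2500, -2.7500, -0.7500, -6.7500, 3.2500, -0.7500, 2.2500, 0.2500
Σ_{t=1}^{7}(z_t−z̄)(z_{t+1}−z̄) = -32.8125
γ_1 = -32.8125 / 8 = -4.102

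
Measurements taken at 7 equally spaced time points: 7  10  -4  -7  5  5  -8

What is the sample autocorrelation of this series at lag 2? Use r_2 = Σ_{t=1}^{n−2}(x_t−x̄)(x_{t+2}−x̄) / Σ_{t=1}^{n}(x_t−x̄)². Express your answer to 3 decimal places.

Mean x̄ = (7 + 10 − 4 − 7 + 5 + 5 − 8)/7 = 1.1429
Deviations from mean: 5.8571, 8.8571, -5.1429, -8.1429, 3.8571, 3.8571, -9.1429
Numerator Σ_{t=1}^{5}(x_t−x̄)(x_{t+2}−x̄) = -188.7551
Denominator Σ(x_t−x̄)² = 318.8571
r_2 = -188.7551 / 318.8571 = -0.592

-0.592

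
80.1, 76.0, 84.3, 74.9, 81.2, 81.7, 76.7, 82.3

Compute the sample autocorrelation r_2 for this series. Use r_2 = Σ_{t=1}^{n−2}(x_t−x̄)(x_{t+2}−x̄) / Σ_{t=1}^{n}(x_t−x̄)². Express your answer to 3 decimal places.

0.222

Mean x̄ = (80.1 + 76.0 + 84.3 + 74.9 + 81.2 + 81.7 + 76.7 + 82.3)/8 = 79.6500
Deviations from mean: 0.4500, -3.6500, 4.6500, -4.7500, 1.5500, 2.0500, -2.9500, 2.6500
Numerator Σ_{t=1}^{6}(x_t−x̄)(x_{t+2}−x̄) = 17.7600
Denominator Σ(x_t−x̄)² = 80.0400
r_2 = 17.7600 / 80.0400 = 0.222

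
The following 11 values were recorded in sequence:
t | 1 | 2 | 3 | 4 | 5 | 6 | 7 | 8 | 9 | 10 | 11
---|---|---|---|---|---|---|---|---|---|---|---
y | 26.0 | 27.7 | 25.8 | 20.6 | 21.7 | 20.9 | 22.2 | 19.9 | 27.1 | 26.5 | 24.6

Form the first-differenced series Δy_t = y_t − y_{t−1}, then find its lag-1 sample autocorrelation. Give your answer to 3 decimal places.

First differences Δy: 1.7, -1.9, -5.2, 1.1, -0.8, 1.3, -2.3, 7.2, -0.6, -1.9
Mean of differences = -0.1400
Numerator Σ(Δy_t−Δȳ)(Δy_{t+1}−Δȳ) = -23.9076
Denominator Σ(Δy_t−Δȳ)² = 97.9840
r_1(Δy) = -23.9076 / 97.9840 = -0.244

-0.244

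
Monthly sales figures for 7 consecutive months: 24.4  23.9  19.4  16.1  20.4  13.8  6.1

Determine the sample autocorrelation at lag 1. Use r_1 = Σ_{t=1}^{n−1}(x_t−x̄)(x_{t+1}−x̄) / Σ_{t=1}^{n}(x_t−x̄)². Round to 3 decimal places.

0.324

Mean x̄ = (24.4 + 23.9 + 19.4 + 16.1 + 20.4 + 13.8 + 6.1)/7 = 17.7286
Deviations from mean: 6.6714, 6.1714, 1.6714, -1.6286, 2.6714, -3.9286, -11.6286
Numerator Σ_{t=1}^{6}(x_t−x̄)(x_{t+1}−x̄) = 79.6035
Denominator Σ(x_t−x̄)² = 245.8343
r_1 = 79.6035 / 245.8343 = 0.324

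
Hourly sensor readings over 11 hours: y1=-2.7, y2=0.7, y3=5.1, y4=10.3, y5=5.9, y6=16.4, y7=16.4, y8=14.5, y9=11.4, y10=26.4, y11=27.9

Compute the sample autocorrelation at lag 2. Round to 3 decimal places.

Mean ȳ = (-2.7 + 0.7 + 5.1 + 10.3 + 5.9 + 16.4 + 16.4 + 14.5 + 11.4 + 26.4 + 27.9)/11 = 12.0273
Numerator Σ_{t=1}^{9}(y_t−ȳ)(y_{t+2}−ȳ) = 163.3376
Denominator Σ(y_t−ȳ)² = 936.9818
r_2 = 163.3376 / 936.9818 = 0.174

0.174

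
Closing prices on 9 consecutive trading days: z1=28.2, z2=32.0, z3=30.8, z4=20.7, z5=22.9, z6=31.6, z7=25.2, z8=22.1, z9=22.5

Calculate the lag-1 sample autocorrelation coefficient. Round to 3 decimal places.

0.169

Mean z̄ = (28.2 + 32.0 + 30.8 + 20.7 + 22.9 + 31.6 + 25.2 + 22.1 + 22.5)/9 = 26.2222
Numerator Σ_{t=1}^{8}(z_t−z̄)(z_{t+1}−z̄) = 27.1373
Denominator Σ(z_t−z̄)² = 160.5956
r_1 = 27.1373 / 160.5956 = 0.169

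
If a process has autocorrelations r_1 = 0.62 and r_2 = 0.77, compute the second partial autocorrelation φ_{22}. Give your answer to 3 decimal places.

0.626

φ_{22} = (r_2 − r_1²) / (1 − r_1²)
r_1² = (0.62)² = 0.3844
Numerator = 0.77 − 0.3844 = 0.3856; denominator = 1 − 0.3844 = 0.6156
φ_{22} = 0.3856 / 0.6156 = 0.626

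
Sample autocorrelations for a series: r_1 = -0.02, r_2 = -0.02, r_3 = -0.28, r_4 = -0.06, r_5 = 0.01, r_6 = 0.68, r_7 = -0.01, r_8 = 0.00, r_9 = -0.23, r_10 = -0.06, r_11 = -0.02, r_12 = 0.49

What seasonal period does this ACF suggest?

The largest autocorrelation is r_6 = 0.68, with a weaker echo at lag 12 (0.49); the remaining lags stay at or below 0.01.
The dominant spike at lag 6 indicates a seasonal period of 6.

6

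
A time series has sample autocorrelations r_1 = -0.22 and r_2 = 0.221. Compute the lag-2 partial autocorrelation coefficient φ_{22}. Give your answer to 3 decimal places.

φ_{22} = (r_2 − r_1²) / (1 − r_1²)
r_1² = (-0.22)² = 0.0484
Numerator = 0.221 − 0.0484 = 0.1726; denominator = 1 − 0.0484 = 0.9516
φ_{22} = 0.1726 / 0.9516 = 0.181

0.181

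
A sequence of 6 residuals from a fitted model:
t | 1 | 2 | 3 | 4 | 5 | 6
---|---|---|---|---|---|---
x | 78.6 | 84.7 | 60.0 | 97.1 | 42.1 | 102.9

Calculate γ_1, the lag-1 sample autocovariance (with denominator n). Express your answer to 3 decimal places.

-342.057

Mean x̄ = (78.6 + 84.7 + 60.0 + 97.1 + 42.1 + 102.9)/6 = 77.5667
Deviations: 1.0333, 7.1333, -17.5667, 19.5333, -35.4667, 25.3333
Σ_{t=1}^{5}(x_t−x̄)(x_{t+1}−x̄) = -2052.3444
γ_1 = -2052.3444 / 6 = -342.057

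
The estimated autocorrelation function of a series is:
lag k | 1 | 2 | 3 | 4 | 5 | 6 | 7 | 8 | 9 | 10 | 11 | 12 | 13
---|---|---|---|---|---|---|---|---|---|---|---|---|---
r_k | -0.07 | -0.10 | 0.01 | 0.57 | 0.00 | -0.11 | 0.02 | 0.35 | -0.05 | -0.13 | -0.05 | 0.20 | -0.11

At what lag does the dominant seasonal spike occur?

4

The largest autocorrelation is r_4 = 0.57, with weaker echoes at lags 8 (0.35) and 12 (0.20); the remaining lags stay at or below 0.02.
The dominant spike at lag 4 indicates a seasonal period of 4.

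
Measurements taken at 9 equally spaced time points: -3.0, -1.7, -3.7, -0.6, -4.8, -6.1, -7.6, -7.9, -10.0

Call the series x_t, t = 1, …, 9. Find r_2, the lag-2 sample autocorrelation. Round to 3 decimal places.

0.366

Mean x̄ = (-3.0 − 1.7 − 3.7 − 0.6 − 4.8 − 6.1 − 7.6 − 7.9 − 10.0)/9 = -5.0444
Numerator Σ_{t=1}^{7}(x_t−x̄)(x_{t+2}−x̄) = 28.3038
Denominator Σ(x_t−x̄)² = 77.3422
r_2 = 28.3038 / 77.3422 = 0.366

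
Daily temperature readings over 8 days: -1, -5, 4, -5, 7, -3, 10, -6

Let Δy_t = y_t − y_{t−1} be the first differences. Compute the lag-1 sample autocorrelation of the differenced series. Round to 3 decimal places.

First differences Δy: -4, 9, -9, 12, -10, 13, -16
Mean of differences = -0.7143
Numerator Σ(Δy_t−Δȳ)(Δy_{t+1}−Δȳ) = -672.7959
Denominator Σ(Δy_t−Δȳ)² = 843.4286
r_1(Δy) = -672.7959 / 843.4286 = -0.798

-0.798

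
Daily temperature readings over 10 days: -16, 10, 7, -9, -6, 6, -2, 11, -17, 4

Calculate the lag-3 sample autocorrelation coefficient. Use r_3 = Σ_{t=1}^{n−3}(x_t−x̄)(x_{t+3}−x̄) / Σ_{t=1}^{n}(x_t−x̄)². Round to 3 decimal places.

-0.051

Mean x̄ = (-16 + 10 + 7 − 9 − 6 + 6 − 2 + 11 − 17 + 4)/10 = -1.2000
Σ(x_t−x̄)(x_{t+3}−x̄) = (115.4400) + (-53.7600) + (59.0400) + (6.2400) + (-58.5600) + (-113.7600) + (-4.1600) = -49.5200
Denominator Σ(x_t−x̄)² = 973.6000
r_3 = -49.5200 / 973.6000 = -0.051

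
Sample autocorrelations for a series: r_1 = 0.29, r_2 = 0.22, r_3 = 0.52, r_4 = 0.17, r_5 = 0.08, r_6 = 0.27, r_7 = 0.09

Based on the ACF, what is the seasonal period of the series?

3

The largest autocorrelation is r_3 = 0.52; the remaining lags stay at or below 0.29. The elevated value at lag 1 (0.29), dropping to 0.22 at lag 2, reflects decaying short-term dependence rather than seasonality.
The dominant spike at lag 3 indicates a seasonal period of 3.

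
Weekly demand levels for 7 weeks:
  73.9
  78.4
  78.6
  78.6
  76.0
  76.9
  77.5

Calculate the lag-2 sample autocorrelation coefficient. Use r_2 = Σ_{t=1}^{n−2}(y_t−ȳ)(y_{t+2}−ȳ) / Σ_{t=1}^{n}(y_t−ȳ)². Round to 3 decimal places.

-0.297

Mean ȳ = (73.9 + 78.4 + 78.6 + 78.6 + 76.0 + 76.9 + 77.5)/7 = 77.1286
Deviations from mean: -3.2286, 1.2714, 1.4714, 1.4714, -1.1286, -0.2286, 0.3714
Σ(y_t−ȳ)(y_{t+2}−ȳ) = (-4.7506) + (1.8708) + (-1.6606) + (-0.3363) + (-0.4192) = -5.2959
Denominator Σ(y_t−ȳ)² = 17.8343
r_2 = -5.2959 / 17.8343 = -0.297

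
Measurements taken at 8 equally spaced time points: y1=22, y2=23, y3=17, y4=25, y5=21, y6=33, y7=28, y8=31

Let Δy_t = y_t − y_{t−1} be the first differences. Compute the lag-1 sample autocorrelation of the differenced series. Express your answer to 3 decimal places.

First differences Δy: 1, -6, 8, -4, 12, -5, 3
Mean of differences = 1.2857
Numerator Σ(Δy_t−Δȳ)(Δy_{t+1}−Δȳ) = -217.0816
Denominator Σ(Δy_t−Δȳ)² = 283.4286
r_1(Δy) = -217.0816 / 283.4286 = -0.766

-0.766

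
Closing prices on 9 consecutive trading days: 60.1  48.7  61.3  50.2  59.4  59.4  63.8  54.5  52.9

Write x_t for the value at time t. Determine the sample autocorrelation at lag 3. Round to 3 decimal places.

Mean x̄ = (60.1 + 48.7 + 61.3 + 50.2 + 59.4 + 59.4 + 63.8 + 54.5 + 52.9)/9 = 56.7000
Σ(x_t−x̄)(x_{t+3}−x̄) = (-22.1000) + (-21.6000) + (12.4200) + (-46.1500) + (-5.9400) + (-10.2600) = -93.6300
Denominator Σ(x_t−x̄)² = 223.2400
r_3 = -93.6300 / 223.2400 = -0.419

-0.419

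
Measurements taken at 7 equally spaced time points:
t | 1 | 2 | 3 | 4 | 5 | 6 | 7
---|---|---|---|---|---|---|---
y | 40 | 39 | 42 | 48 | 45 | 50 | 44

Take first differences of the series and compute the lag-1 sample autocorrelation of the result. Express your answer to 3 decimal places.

-0.492

First differences Δy: -1, 3, 6, -3, 5, -6
Mean of differences = 0.6667
Numerator Σ(Δy_t−Δȳ)(Δy_{t+1}−Δȳ) = -55.7778
Denominator Σ(Δy_t−Δȳ)² = 113.3333
r_1(Δy) = -55.7778 / 113.3333 = -0.492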